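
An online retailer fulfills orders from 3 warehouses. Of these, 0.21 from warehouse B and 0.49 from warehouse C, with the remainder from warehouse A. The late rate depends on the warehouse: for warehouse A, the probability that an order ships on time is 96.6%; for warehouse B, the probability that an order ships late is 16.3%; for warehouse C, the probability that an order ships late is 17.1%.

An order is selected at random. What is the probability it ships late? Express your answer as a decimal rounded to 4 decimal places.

P(A) = 1 − (0.21 + 0.49) = 0.3.
P(L|A) = 1 − 0.966 = 0.034.
P(L) = P(L|A)·P(A) + P(L|B)·P(B) + P(L|C)·P(C)
      = 0.034·0.3 + 0.163·0.21 + 0.171·0.49
      = 0.0102 + 0.03423 + 0.08379 = 0.12822

P(L) ≈ 0.1282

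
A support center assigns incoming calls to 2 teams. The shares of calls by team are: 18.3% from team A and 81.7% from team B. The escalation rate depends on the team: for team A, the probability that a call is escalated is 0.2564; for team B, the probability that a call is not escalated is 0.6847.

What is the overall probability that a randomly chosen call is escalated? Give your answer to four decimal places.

P(E|B) = 1 − 0.6847 = 0.3153.
Summing over the partition,
P(E) = P(E|A)·P(A) + P(E|B)·P(B)
      = 0.2564·0.183 + 0.3153·0.817
      = 0.0469212 + 0.2576001 = 0.3045213

0.3045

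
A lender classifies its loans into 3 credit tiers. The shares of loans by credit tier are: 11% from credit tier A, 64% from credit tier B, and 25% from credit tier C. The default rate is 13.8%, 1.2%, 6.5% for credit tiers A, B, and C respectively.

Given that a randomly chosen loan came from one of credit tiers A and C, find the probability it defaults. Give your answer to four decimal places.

P(D|S) ≈ 0.0873

Let S = {A, C}.
P(S) = 0.11 + 0.25 = 0.36.
P(D ∩ S) = 0.138·0.11 + 0.065·0.25 = 0.01518 + 0.01625 = 0.03143.
P(D | S) = 0.03143 / 0.36 = 0.087306…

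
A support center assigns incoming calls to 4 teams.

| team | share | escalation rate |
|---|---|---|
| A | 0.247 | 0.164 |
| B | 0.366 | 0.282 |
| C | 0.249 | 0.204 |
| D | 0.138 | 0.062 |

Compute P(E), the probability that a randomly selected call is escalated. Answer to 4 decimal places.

P(E) ≈ 0.2031

P(E) = P(E|A)·P(A) + P(E|B)·P(B) + P(E|C)·P(C) + P(E|D)·P(D)
      = 0.164·0.247 + 0.282·0.366 + 0.204·0.249 + 0.062·0.138
      = 0.040508 + 0.103212 + 0.050796 + 0.008556 = 0.203072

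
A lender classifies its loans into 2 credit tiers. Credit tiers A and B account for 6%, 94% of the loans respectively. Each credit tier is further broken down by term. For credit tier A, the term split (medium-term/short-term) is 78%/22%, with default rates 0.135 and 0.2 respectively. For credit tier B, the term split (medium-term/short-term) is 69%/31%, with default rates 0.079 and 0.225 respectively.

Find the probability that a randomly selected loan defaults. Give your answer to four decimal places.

P(D) ≈ 0.1258

P(D|A) = 0.78·0.135 + 0.22·0.2 = 0.1053 + 0.044 = 0.1493
P(D|B) = 0.69·0.079 + 0.31·0.225 = 0.05451 + 0.06975 = 0.12426
Then overall,
P(D) = 0.06·0.1493 + 0.94·0.12426
      = 0.008958 + 0.1168044 = 0.1257624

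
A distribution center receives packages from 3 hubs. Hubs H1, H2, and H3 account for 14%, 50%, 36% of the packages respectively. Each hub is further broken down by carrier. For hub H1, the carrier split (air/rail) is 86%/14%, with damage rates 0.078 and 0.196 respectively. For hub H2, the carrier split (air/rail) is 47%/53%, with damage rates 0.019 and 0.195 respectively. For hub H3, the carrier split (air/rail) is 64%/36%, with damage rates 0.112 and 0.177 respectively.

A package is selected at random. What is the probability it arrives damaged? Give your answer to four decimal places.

P(D) ≈ 0.1181

P(D|H1) = 0.86·0.078 + 0.14·0.196 = 0.06708 + 0.02744 = 0.09452
P(D|H2) = 0.47·0.019 + 0.53·0.195 = 0.00893 + 0.10335 = 0.11228
P(D|H3) = 0.64·0.112 + 0.36·0.177 = 0.07168 + 0.06372 = 0.1354
Then overall,
P(D) = 0.14·0.09452 + 0.5·0.11228 + 0.36·0.1354
      = 0.0132328 + 0.05614 + 0.048744 = 0.1181168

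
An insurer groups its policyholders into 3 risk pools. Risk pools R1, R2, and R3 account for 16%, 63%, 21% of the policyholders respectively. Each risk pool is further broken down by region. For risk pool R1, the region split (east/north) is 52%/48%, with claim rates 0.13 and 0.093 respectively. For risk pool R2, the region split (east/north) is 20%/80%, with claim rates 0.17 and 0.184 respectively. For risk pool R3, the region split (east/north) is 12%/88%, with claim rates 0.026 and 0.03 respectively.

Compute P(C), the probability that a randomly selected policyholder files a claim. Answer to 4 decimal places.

P(C) ≈ 0.1383

P(C|R1) = 0.52·0.13 + 0.48·0.093 = 0.0676 + 0.04464 = 0.11224
P(C|R2) = 0.2·0.17 + 0.8·0.184 = 0.034 + 0.1472 = 0.1812
P(C|R3) = 0.12·0.026 + 0.88·0.03 = 0.00312 + 0.0264 = 0.02952
Then overall,
P(C) = 0.16·0.11224 + 0.63·0.1812 + 0.21·0.02952
      = 0.0179584 + 0.114156 + 0.0061992 = 0.1383136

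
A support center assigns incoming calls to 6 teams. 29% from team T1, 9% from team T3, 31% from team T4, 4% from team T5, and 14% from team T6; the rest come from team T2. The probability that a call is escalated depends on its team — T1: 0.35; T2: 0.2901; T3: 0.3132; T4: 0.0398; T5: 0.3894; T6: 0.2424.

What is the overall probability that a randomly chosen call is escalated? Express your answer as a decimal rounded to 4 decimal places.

P(T2) = 1 − (0.29 + 0.09 + 0.31 + 0.04 + 0.14) = 0.13.
Summing over the partition,
P(E) = P(E|T1)·P(T1) + P(E|T2)·P(T2) + P(E|T3)·P(T3) + P(E|T4)·P(T4) + P(E|T5)·P(T5) + P(E|T6)·P(T6)
      = 0.35·0.29 + 0.2901·0.13 + 0.3132·0.09 + 0.0398·0.31 + 0.3894·0.04 + 0.2424·0.14
      = 0.1015 + 0.037713 + 0.028188 + 0.012338 + 0.015576 + 0.033936 = 0.229251

0.2293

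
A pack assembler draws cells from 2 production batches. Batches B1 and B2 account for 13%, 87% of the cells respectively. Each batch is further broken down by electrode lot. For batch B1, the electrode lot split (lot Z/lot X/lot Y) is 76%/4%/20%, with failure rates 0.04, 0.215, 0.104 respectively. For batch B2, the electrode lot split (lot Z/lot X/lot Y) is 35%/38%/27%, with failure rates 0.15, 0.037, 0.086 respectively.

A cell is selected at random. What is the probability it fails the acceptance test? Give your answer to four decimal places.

0.0859

P(F|B1) = 0.76·0.04 + 0.04·0.215 + 0.2·0.104 = 0.0304 + 0.0086 + 0.0208 = 0.0598
P(F|B2) = 0.35·0.15 + 0.38·0.037 + 0.27·0.086 = 0.0525 + 0.01406 + 0.02322 = 0.08978
Then overall,
P(F) = 0.13·0.0598 + 0.87·0.08978
      = 0.007774 + 0.0781086 = 0.0858826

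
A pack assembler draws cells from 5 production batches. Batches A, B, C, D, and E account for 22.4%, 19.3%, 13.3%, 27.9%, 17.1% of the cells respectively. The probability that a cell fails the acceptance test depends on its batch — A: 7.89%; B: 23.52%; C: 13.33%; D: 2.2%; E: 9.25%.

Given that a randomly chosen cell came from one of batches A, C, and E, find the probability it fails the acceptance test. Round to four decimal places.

Let S = {A, C, E}.
P(S) = 0.224 + 0.133 + 0.171 = 0.528.
P(F ∩ S) = 0.0789·0.224 + 0.1333·0.133 + 0.0925·0.171 = 0.0176736 + 0.0177289 + 0.0158175 = 0.05122.
P(F | S) = 0.05122 / 0.528 = 0.097008…

P(F|S) ≈ 0.0970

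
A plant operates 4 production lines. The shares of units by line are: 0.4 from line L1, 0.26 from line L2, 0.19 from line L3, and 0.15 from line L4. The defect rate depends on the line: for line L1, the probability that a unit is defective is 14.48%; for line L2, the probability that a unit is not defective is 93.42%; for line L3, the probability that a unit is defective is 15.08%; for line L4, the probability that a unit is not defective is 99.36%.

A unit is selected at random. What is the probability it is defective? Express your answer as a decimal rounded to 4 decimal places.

P(D) ≈ 0.1046

P(D|L2) = 1 − 0.9342 = 0.0658.
P(D|L4) = 1 − 0.9936 = 0.0064.
Using total probability over the partition,
P(D) = P(D|L1)·P(L1) + P(D|L2)·P(L2) + P(D|L3)·P(L3) + P(D|L4)·P(L4)
      = 0.1448·0.4 + 0.0658·0.26 + 0.1508·0.19 + 0.0064·0.15
      = 0.05792 + 0.017108 + 0.028652 + 0.00096 = 0.10464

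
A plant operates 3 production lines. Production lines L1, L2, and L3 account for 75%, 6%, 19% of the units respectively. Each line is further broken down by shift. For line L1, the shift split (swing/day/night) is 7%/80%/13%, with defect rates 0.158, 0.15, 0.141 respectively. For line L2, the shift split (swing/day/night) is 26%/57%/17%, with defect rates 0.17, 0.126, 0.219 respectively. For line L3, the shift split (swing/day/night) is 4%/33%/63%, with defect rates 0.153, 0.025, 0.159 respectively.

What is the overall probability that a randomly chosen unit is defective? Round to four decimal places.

P(D) ≈ 0.1430

P(D|L1) = 0.07·0.158 + 0.8·0.15 + 0.13·0.141 = 0.01106 + 0.12 + 0.01833 = 0.14939
P(D|L2) = 0.26·0.17 + 0.57·0.126 + 0.17·0.219 = 0.0442 + 0.07182 + 0.03723 = 0.15325
P(D|L3) = 0.04·0.153 + 0.33·0.025 + 0.63·0.159 = 0.00612 + 0.00825 + 0.10017 = 0.11454
By total probability over the outer partition,
P(D) = 0.75·0.14939 + 0.06·0.15325 + 0.19·0.11454
      = 0.1120425 + 0.009195 + 0.0217626 = 0.1430001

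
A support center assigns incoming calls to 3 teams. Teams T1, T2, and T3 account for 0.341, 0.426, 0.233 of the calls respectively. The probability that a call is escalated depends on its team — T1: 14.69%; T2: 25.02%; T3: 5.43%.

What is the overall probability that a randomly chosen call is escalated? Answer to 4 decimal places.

P(E) ≈ 0.1693

P(E) = P(E|T1)·P(T1) + P(E|T2)·P(T2) + P(E|T3)·P(T3)
      = 0.1469·0.341 + 0.2502·0.426 + 0.0543·0.233
      = 0.0500929 + 0.1065852 + 0.0126519 = 0.16933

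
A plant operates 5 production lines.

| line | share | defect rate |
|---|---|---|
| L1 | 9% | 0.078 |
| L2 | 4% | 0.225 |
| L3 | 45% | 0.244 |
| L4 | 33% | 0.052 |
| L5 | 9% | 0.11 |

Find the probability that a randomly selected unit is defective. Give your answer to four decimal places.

0.1529

Summing over the partition,
P(D) = P(D|L1)·P(L1) + P(D|L2)·P(L2) + P(D|L3)·P(L3) + P(D|L4)·P(L4) + P(D|L5)·P(L5)
      = 0.078·0.09 + 0.225·0.04 + 0.244·0.45 + 0.052·0.33 + 0.11·0.09
      = 0.00702 + 0.009 + 0.1098 + 0.01716 + 0.0099 = 0.15288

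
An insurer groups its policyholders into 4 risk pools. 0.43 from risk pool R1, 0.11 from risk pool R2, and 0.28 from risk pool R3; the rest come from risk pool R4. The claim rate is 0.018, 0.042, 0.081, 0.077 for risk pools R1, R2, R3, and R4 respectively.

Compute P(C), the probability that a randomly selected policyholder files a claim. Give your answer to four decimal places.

P(C) ≈ 0.0489

P(R4) = 1 − (0.43 + 0.11 + 0.28) = 0.18.
P(C) = P(C|R1)·P(R1) + P(C|R2)·P(R2) + P(C|R3)·P(R3) + P(C|R4)·P(R4)
      = 0.018·0.43 + 0.042·0.11 + 0.081·0.28 + 0.077·0.18
      = 0.00774 + 0.00462 + 0.02268 + 0.01386 = 0.0489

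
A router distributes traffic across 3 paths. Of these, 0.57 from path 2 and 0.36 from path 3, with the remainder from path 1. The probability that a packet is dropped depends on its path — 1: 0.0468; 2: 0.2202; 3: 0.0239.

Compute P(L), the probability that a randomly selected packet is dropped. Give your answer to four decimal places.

P(1) = 1 − (0.57 + 0.36) = 0.07.
P(L) = P(L|1)·P(1) + P(L|2)·P(2) + P(L|3)·P(3)
      = 0.0468·0.07 + 0.2202·0.57 + 0.0239·0.36
      = 0.003276 + 0.125514 + 0.008604 = 0.137394

P(L) ≈ 0.1374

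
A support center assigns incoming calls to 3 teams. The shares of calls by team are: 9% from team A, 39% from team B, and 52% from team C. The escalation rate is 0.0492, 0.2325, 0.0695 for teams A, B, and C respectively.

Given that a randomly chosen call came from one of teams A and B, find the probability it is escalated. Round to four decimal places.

Let S = {A, B}.
P(S) = 0.09 + 0.39 = 0.48.
P(E ∩ S) = 0.0492·0.09 + 0.2325·0.39 = 0.004428 + 0.090675 = 0.095103.
P(E | S) = 0.095103 / 0.48 = 0.198131…

0.1981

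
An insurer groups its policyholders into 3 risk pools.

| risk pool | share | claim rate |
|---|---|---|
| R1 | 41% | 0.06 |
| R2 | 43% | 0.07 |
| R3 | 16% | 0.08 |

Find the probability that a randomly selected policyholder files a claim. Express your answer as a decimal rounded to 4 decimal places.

Summing over the partition,
P(C) = P(C|R1)·P(R1) + P(C|R2)·P(R2) + P(C|R3)·P(R3)
      = 0.06·0.41 + 0.07·0.43 + 0.08·0.16
      = 0.0246 + 0.0301 + 0.0128 = 0.0675

0.0675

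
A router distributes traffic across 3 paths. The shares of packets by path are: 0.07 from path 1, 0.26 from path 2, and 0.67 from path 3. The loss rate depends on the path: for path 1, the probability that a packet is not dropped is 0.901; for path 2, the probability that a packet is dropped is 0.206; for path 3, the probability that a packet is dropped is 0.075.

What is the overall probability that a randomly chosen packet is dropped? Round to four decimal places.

0.1107

P(L|1) = 1 − 0.901 = 0.099.
P(L) = P(L|1)·P(1) + P(L|2)·P(2) + P(L|3)·P(3)
      = 0.099·0.07 + 0.206·0.26 + 0.075·0.67
      = 0.00693 + 0.05356 + 0.05025 = 0.11074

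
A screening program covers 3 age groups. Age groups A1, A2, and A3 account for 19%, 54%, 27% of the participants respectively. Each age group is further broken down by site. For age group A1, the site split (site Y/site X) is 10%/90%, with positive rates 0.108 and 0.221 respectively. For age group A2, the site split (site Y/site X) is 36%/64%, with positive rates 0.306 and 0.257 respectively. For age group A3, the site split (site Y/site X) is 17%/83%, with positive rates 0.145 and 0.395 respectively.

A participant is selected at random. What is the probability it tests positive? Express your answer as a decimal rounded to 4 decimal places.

P(T) ≈ 0.2833

P(T|A1) = 0.1·0.108 + 0.9·0.221 = 0.0108 + 0.1989 = 0.2097
P(T|A2) = 0.36·0.306 + 0.64·0.257 = 0.11016 + 0.16448 = 0.27464
P(T|A3) = 0.17·0.145 + 0.83·0.395 = 0.02465 + 0.32785 = 0.3525
By total probability over the outer partition,
P(T) = 0.19·0.2097 + 0.54·0.27464 + 0.27·0.3525
      = 0.039843 + 0.1483056 + 0.095175 = 0.2833236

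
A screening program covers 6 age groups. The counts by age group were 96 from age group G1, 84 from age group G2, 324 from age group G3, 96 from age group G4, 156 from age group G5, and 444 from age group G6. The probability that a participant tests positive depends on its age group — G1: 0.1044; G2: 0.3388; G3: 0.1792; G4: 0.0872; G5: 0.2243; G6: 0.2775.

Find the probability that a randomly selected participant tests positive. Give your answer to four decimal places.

P(T) ≈ 0.2193

Total: 96 + 84 + 324 + 96 + 156 + 444 = 1200.
P(G1) = 96/1200 = 0.08. P(G2) = 84/1200 = 0.07. P(G3) = 324/1200 = 0.27. P(G4) = 96/1200 = 0.08. P(G5) = 156/1200 = 0.13. P(G6) = 444/1200 = 0.37.
P(T) = P(T|G1)·P(G1) + P(T|G2)·P(G2) + P(T|G3)·P(G3) + P(T|G4)·P(G4) + P(T|G5)·P(G5) + P(T|G6)·P(G6)
      = 0.1044·0.08 + 0.3388·0.07 + 0.1792·0.27 + 0.0872·0.08 + 0.2243·0.13 + 0.2775·0.37
      = 0.008352 + 0.023716 + 0.048384 + 0.006976 + 0.029159 + 0.102675 = 0.219262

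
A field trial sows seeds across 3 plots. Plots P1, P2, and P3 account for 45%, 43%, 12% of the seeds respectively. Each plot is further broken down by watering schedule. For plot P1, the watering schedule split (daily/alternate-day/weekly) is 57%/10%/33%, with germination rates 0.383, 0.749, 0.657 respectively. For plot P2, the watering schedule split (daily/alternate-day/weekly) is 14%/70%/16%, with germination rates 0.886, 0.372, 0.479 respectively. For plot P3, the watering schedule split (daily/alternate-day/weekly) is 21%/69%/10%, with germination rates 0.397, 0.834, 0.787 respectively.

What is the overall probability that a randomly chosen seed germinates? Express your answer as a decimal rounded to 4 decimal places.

P(G) ≈ 0.5163

P(G|P1) = 0.57·0.383 + 0.1·0.749 + 0.33·0.657 = 0.21831 + 0.0749 + 0.21681 = 0.51002
P(G|P2) = 0.14·0.886 + 0.7·0.372 + 0.16·0.479 = 0.12404 + 0.2604 + 0.07664 = 0.46108
P(G|P3) = 0.21·0.397 + 0.69·0.834 + 0.1·0.787 = 0.08337 + 0.57546 + 0.0787 = 0.73753
Then overall,
P(G) = 0.45·0.51002 + 0.43·0.46108 + 0.12·0.73753
      = 0.229509 + 0.1982644 + 0.0885036 = 0.516277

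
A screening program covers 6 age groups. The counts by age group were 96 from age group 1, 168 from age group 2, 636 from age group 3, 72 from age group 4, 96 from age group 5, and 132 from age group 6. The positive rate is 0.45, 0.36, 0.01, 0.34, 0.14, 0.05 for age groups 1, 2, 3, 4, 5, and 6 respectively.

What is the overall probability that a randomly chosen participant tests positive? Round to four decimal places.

Total: 96 + 168 + 636 + 72 + 96 + 132 = 1200.
P(1) = 96/1200 = 0.08. P(2) = 168/1200 = 0.14. P(3) = 636/1200 = 0.53. P(4) = 72/1200 = 0.06. P(5) = 96/1200 = 0.08. P(6) = 132/1200 = 0.11.
Summing over the partition,
P(T) = P(T|1)·P(1) + P(T|2)·P(2) + P(T|3)·P(3) + P(T|4)·P(4) + P(T|5)·P(5) + P(T|6)·P(6)
      = 0.45·0.08 + 0.36·0.14 + 0.01·0.53 + 0.34·0.06 + 0.14·0.08 + 0.05·0.11
      = 0.036 + 0.0504 + 0.0053 + 0.0204 + 0.0112 + 0.0055 = 0.1288

P(T) ≈ 0.1288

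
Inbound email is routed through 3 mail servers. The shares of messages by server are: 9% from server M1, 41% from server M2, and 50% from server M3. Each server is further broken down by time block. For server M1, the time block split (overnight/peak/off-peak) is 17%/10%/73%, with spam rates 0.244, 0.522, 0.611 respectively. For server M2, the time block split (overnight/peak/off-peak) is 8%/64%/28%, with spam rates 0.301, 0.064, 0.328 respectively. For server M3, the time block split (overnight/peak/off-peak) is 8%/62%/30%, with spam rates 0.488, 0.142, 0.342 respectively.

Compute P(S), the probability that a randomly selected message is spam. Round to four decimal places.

P(S|M1) = 0.17·0.244 + 0.1·0.522 + 0.73·0.611 = 0.04148 + 0.0522 + 0.44603 = 0.53971
P(S|M2) = 0.08·0.301 + 0.64·0.064 + 0.28·0.328 = 0.02408 + 0.04096 + 0.09184 = 0.15688
P(S|M3) = 0.08·0.488 + 0.62·0.142 + 0.3·0.342 = 0.03904 + 0.08804 + 0.1026 = 0.22968
Then overall,
P(S) = 0.09·0.53971 + 0.41·0.15688 + 0.5·0.22968
      = 0.0485739 + 0.0643208 + 0.11484 = 0.2277347

0.2277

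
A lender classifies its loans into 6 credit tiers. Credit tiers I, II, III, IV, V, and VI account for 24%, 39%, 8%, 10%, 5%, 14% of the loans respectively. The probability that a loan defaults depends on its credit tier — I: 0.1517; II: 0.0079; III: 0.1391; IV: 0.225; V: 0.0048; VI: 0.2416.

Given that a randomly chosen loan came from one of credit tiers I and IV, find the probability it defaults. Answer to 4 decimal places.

0.1733

Let S = {I, IV}.
P(S) = 0.24 + 0.1 = 0.34.
P(D ∩ S) = 0.1517·0.24 + 0.225·0.1 = 0.036408 + 0.0225 = 0.058908.
P(D | S) = 0.058908 / 0.34 = 0.173259…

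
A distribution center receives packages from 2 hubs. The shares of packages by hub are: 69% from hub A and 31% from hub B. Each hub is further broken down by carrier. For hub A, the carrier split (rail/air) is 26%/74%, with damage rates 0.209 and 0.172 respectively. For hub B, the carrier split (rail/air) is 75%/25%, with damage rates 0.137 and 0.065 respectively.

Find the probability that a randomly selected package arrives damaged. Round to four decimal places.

0.1622

P(D|A) = 0.26·0.209 + 0.74·0.172 = 0.05434 + 0.12728 = 0.18162
P(D|B) = 0.75·0.137 + 0.25·0.065 = 0.10275 + 0.01625 = 0.119
Then overall,
P(D) = 0.69·0.18162 + 0.31·0.119
      = 0.1253178 + 0.03689 = 0.1622078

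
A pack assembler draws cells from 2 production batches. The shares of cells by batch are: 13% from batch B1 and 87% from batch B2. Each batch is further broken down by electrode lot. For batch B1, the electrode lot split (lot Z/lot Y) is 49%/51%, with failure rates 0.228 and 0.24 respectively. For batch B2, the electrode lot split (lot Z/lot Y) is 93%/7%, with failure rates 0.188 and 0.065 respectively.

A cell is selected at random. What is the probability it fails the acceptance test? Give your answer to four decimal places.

P(F|B1) = 0.49·0.228 + 0.51·0.24 = 0.11172 + 0.1224 = 0.23412
P(F|B2) = 0.93·0.188 + 0.07·0.065 = 0.17484 + 0.00455 = 0.17939
By total probability over the outer partition,
P(F) = 0.13·0.23412 + 0.87·0.17939
      = 0.0304356 + 0.1560693 = 0.1865049

0.1865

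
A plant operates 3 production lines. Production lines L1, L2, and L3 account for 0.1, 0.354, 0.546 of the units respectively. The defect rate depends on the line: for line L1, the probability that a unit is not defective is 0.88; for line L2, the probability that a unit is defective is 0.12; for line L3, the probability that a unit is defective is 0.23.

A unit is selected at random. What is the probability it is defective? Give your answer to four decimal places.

P(D|L1) = 1 − 0.88 = 0.12.
By the law of total probability,
P(D) = P(D|L1)·P(L1) + P(D|L2)·P(L2) + P(D|L3)·P(L3)
      = 0.12·0.1 + 0.12·0.354 + 0.23·0.546
      = 0.012 + 0.04248 + 0.12558 = 0.18006

P(D) ≈ 0.1801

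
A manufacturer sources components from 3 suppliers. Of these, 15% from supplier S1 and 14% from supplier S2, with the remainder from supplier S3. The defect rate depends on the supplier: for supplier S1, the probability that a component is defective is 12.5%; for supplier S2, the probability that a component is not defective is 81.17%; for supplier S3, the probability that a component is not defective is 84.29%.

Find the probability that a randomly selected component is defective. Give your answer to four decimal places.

0.1567

P(S3) = 1 − (0.15 + 0.14) = 0.71.
P(D|S2) = 1 − 0.8117 = 0.1883.
P(D|S3) = 1 − 0.8429 = 0.1571.
P(D) = P(D|S1)·P(S1) + P(D|S2)·P(S2) + P(D|S3)·P(S3)
      = 0.125·0.15 + 0.1883·0.14 + 0.1571·0.71
      = 0.01875 + 0.026362 + 0.111541 = 0.156653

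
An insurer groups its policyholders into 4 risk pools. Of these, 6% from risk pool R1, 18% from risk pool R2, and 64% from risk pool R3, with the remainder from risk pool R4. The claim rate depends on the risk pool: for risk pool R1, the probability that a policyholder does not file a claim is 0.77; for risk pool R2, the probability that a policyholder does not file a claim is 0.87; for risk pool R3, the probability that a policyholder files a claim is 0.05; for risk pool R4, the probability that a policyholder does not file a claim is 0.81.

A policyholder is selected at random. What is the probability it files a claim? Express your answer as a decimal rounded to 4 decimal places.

P(R4) = 1 − (0.06 + 0.18 + 0.64) = 0.12.
P(C|R1) = 1 − 0.77 = 0.23.
P(C|R2) = 1 − 0.87 = 0.13.
P(C|R4) = 1 − 0.81 = 0.19.
Using total probability over the partition,
P(C) = P(C|R1)·P(R1) + P(C|R2)·P(R2) + P(C|R3)·P(R3) + P(C|R4)·P(R4)
      = 0.23·0.06 + 0.13·0.18 + 0.05·0.64 + 0.19·0.12
      = 0.0138 + 0.0234 + 0.032 + 0.0228 = 0.092

0.0920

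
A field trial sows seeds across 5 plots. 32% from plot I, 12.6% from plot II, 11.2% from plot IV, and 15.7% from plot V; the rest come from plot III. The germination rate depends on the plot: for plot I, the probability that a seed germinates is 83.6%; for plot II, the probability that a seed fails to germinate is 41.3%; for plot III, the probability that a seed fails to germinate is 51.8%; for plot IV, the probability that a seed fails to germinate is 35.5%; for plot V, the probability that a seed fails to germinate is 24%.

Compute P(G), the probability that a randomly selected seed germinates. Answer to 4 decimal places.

P(III) = 1 − (0.32 + 0.126 + 0.112 + 0.157) = 0.285.
P(G|II) = 1 − 0.413 = 0.587.
P(G|III) = 1 − 0.518 = 0.482.
P(G|IV) = 1 − 0.355 = 0.645.
P(G|V) = 1 − 0.24 = 0.76.
By the law of total probability,
P(G) = P(G|I)·P(I) + P(G|II)·P(II) + P(G|III)·P(III) + P(G|IV)·P(IV) + P(G|V)·P(V)
      = 0.836·0.32 + 0.587·0.126 + 0.482·0.285 + 0.645·0.112 + 0.76·0.157
      = 0.26752 + 0.073962 + 0.13737 + 0.07224 + 0.11932 = 0.670412

P(G) ≈ 0.6704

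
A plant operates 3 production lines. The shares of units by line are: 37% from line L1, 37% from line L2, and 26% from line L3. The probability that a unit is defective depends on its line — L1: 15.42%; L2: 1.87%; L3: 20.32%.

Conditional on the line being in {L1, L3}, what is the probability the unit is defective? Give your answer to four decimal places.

Let S = {L1, L3}.
P(S) = 0.37 + 0.26 = 0.63.
P(D ∩ S) = 0.1542·0.37 + 0.2032·0.26 = 0.057054 + 0.052832 = 0.109886.
P(D | S) = 0.109886 / 0.63 = 0.174422…

P(D|S) ≈ 0.1744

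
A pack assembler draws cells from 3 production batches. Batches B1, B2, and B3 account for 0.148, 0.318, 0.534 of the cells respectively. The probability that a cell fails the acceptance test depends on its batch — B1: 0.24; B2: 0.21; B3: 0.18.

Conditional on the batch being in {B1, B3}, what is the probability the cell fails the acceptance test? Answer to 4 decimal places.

Let S = {B1, B3}.
P(S) = 0.148 + 0.534 = 0.682.
P(F ∩ S) = 0.24·0.148 + 0.18·0.534 = 0.03552 + 0.09612 = 0.13164.
P(F | S) = 0.13164 / 0.682 = 0.193021…

P(F|S) ≈ 0.1930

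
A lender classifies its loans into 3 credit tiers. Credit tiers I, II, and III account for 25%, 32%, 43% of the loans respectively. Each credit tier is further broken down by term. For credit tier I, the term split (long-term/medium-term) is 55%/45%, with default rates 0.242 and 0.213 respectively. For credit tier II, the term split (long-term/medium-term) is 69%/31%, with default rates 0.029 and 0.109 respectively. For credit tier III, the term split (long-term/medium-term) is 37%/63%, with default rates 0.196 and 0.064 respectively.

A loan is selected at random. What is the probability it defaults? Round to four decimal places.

P(D|I) = 0.55·0.242 + 0.45·0.213 = 0.1331 + 0.09585 = 0.22895
P(D|II) = 0.69·0.029 + 0.31·0.109 = 0.02001 + 0.03379 = 0.0538
P(D|III) = 0.37·0.196 + 0.63·0.064 = 0.07252 + 0.04032 = 0.11284
Then overall,
P(D) = 0.25·0.22895 + 0.32·0.0538 + 0.43·0.11284
      = 0.0572375 + 0.017216 + 0.0485212 = 0.1229747

0.1230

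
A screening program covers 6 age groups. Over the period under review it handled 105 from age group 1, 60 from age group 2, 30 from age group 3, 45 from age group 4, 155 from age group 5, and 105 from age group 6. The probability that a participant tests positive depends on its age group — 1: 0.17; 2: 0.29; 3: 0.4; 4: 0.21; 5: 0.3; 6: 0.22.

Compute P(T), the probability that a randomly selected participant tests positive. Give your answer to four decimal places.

Total: 105 + 60 + 30 + 45 + 155 + 105 = 500.
P(1) = 105/500 = 0.21. P(2) = 60/500 = 0.12. P(3) = 30/500 = 0.06. P(4) = 45/500 = 0.09. P(5) = 155/500 = 0.31. P(6) = 105/500 = 0.21.
P(T) = P(T|1)·P(1) + P(T|2)·P(2) + P(T|3)·P(3) + P(T|4)·P(4) + P(T|5)·P(5) + P(T|6)·P(6)
      = 0.17·0.21 + 0.29·0.12 + 0.4·0.06 + 0.21·0.09 + 0.3·0.31 + 0.22·0.21
      = 0.0357 + 0.0348 + 0.024 + 0.0189 + 0.093 + 0.0462 = 0.2526

0.2526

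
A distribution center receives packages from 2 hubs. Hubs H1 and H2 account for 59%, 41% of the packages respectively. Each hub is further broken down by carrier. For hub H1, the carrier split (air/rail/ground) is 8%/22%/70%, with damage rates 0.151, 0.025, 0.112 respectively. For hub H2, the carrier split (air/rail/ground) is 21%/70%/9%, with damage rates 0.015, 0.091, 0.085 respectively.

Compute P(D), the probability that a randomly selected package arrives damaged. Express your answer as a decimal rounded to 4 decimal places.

P(D|H1) = 0.08·0.151 + 0.22·0.025 + 0.7·0.112 = 0.01208 + 0.0055 + 0.0784 = 0.09598
P(D|H2) = 0.21·0.015 + 0.7·0.091 + 0.09·0.085 = 0.00315 + 0.0637 + 0.00765 = 0.0745
By total probability over the outer partition,
P(D) = 0.59·0.09598 + 0.41·0.0745
      = 0.0566282 + 0.030545 = 0.0871732

P(D) ≈ 0.0872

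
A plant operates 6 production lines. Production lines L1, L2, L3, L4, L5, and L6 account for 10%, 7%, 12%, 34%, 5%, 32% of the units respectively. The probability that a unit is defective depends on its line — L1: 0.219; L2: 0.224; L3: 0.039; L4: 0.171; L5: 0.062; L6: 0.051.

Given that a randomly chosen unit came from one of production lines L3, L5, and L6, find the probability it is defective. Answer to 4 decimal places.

0.0492

Let S = {L3, L5, L6}.
P(S) = 0.12 + 0.05 + 0.32 = 0.49.
P(D ∩ S) = 0.039·0.12 + 0.062·0.05 + 0.051·0.32 = 0.00468 + 0.0031 + 0.01632 = 0.0241.
P(D | S) = 0.0241 / 0.49 = 0.049184…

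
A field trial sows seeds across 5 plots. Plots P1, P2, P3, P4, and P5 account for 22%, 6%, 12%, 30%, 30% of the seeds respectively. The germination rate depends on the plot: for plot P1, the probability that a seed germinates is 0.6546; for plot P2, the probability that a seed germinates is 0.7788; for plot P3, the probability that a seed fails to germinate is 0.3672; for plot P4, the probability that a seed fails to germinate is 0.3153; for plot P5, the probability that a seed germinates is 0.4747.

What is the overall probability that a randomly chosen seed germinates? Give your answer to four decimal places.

P(G) ≈ 0.6145

P(G|P3) = 1 − 0.3672 = 0.6328.
P(G|P4) = 1 − 0.3153 = 0.6847.
P(G) = P(G|P1)·P(P1) + P(G|P2)·P(P2) + P(G|P3)·P(P3) + P(G|P4)·P(P4) + P(G|P5)·P(P5)
      = 0.6546·0.22 + 0.7788·0.06 + 0.6328·0.12 + 0.6847·0.3 + 0.4747·0.3
      = 0.144012 + 0.046728 + 0.075936 + 0.20541 + 0.14241 = 0.614496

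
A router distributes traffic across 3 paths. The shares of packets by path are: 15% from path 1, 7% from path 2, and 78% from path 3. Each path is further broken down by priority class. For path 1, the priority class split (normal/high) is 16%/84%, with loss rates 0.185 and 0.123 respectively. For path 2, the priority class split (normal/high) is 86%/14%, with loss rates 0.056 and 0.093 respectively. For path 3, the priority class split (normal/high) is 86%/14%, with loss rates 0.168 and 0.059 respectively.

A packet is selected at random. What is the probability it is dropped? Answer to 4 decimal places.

P(L|1) = 0.16·0.185 + 0.84·0.123 = 0.0296 + 0.10332 = 0.13292
P(L|2) = 0.86·0.056 + 0.14·0.093 = 0.04816 + 0.01302 = 0.06118
P(L|3) = 0.86·0.168 + 0.14·0.059 = 0.14448 + 0.00826 = 0.15274
Then overall,
P(L) = 0.15·0.13292 + 0.07·0.06118 + 0.78·0.15274
      = 0.019938 + 0.0042826 + 0.1191372 = 0.1433578

0.1434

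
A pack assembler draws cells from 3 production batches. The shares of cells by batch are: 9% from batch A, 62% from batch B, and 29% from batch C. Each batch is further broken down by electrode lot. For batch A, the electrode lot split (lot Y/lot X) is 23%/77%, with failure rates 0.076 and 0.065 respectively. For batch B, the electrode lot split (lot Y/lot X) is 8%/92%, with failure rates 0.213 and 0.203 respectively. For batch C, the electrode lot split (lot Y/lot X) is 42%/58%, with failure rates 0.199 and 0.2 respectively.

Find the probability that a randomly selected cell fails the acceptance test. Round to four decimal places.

0.1903

P(F|A) = 0.23·0.076 + 0.77·0.065 = 0.01748 + 0.05005 = 0.06753
P(F|B) = 0.08·0.213 + 0.92·0.203 = 0.01704 + 0.18676 = 0.2038
P(F|C) = 0.42·0.199 + 0.58·0.2 = 0.08358 + 0.116 = 0.19958
Then overall,
P(F) = 0.09·0.06753 + 0.62·0.2038 + 0.29·0.19958
      = 0.0060777 + 0.126356 + 0.0578782 = 0.1903119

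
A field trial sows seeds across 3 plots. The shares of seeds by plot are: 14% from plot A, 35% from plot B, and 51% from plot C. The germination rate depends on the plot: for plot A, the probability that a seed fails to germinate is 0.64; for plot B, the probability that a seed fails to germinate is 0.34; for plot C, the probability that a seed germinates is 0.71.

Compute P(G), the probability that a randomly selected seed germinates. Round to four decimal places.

0.6435

P(G|A) = 1 − 0.64 = 0.36.
P(G|B) = 1 − 0.34 = 0.66.
P(G) = P(G|A)·P(A) + P(G|B)·P(B) + P(G|C)·P(C)
      = 0.36·0.14 + 0.66·0.35 + 0.71·0.51
      = 0.0504 + 0.231 + 0.3621 = 0.6435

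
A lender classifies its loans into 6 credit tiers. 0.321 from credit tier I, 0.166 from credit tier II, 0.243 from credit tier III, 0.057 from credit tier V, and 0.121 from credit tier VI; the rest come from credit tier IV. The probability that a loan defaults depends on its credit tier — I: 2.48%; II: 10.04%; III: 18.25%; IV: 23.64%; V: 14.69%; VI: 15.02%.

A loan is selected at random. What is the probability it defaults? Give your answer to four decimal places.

P(D) ≈ 0.1173

P(IV) = 1 − (0.321 + 0.166 + 0.243 + 0.057 + 0.121) = 0.092.
By the law of total probability,
P(D) = P(D|I)·P(I) + P(D|II)·P(II) + P(D|III)·P(III) + P(D|IV)·P(IV) + P(D|V)·P(V) + P(D|VI)·P(VI)
      = 0.0248·0.321 + 0.1004·0.166 + 0.1825·0.243 + 0.2364·0.092 + 0.1469·0.057 + 0.1502·0.121
      = 0.0079608 + 0.0166664 + 0.0443475 + 0.0217488 + 0.0083733 + 0.0181742 = 0.117271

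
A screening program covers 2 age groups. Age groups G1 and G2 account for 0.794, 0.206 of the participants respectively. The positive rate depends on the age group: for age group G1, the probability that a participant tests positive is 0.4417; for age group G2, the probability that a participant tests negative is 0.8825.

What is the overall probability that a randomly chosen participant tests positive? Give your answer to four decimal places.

0.3749

P(T|G2) = 1 − 0.8825 = 0.1175.
Using total probability over the partition,
P(T) = P(T|G1)·P(G1) + P(T|G2)·P(G2)
      = 0.4417·0.794 + 0.1175·0.206
      = 0.3507098 + 0.024205 = 0.3749148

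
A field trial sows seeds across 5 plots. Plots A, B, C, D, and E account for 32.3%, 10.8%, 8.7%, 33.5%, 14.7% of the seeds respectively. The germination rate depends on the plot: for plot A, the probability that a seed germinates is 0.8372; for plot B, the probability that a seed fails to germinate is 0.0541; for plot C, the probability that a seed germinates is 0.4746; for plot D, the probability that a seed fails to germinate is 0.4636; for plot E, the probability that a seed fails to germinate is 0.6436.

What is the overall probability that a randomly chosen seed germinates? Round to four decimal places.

P(G|B) = 1 − 0.0541 = 0.9459.
P(G|D) = 1 − 0.4636 = 0.5364.
P(G|E) = 1 − 0.6436 = 0.3564.
Summing over the partition,
P(G) = P(G|A)·P(A) + P(G|B)·P(B) + P(G|C)·P(C) + P(G|D)·P(D) + P(G|E)·P(E)
      = 0.8372·0.323 + 0.9459·0.108 + 0.4746·0.087 + 0.5364·0.335 + 0.3564·0.147
      = 0.2704156 + 0.1021572 + 0.0412902 + 0.179694 + 0.0523908 = 0.6459478

0.6459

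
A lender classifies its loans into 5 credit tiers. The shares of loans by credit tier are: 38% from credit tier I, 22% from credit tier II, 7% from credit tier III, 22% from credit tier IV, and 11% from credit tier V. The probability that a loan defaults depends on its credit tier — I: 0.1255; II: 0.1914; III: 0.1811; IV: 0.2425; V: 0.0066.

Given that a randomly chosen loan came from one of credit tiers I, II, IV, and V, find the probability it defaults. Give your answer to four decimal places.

Let S = {I, II, IV, V}.
P(S) = 0.38 + 0.22 + 0.22 + 0.11 = 0.93.
P(D ∩ S) = 0.1255·0.38 + 0.1914·0.22 + 0.2425·0.22 + 0.0066·0.11 = 0.04769 + 0.042108 + 0.05335 + 0.000726 = 0.143874.
P(D | S) = 0.143874 / 0.93 = 0.154703…

P(D|S) ≈ 0.1547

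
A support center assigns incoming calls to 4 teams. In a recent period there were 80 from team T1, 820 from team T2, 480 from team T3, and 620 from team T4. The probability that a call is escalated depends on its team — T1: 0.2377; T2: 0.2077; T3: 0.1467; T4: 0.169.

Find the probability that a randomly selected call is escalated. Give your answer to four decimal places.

Total: 80 + 820 + 480 + 620 = 2000.
P(T1) = 80/2000 = 0.04. P(T2) = 820/2000 = 0.41. P(T3) = 480/2000 = 0.24. P(T4) = 620/2000 = 0.31.
P(E) = P(E|T1)·P(T1) + P(E|T2)·P(T2) + P(E|T3)·P(T3) + P(E|T4)·P(T4)
      = 0.2377·0.04 + 0.2077·0.41 + 0.1467·0.24 + 0.169·0.31
      = 0.009508 + 0.085157 + 0.035208 + 0.05239 = 0.182263

0.1823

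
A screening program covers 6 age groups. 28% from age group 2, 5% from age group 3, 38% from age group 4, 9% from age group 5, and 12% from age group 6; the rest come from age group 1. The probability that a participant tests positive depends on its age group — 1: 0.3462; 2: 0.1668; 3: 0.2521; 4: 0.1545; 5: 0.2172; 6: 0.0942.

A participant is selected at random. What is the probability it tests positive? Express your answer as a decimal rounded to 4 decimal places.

P(1) = 1 − (0.28 + 0.05 + 0.38 + 0.09 + 0.12) = 0.08.
Using total probability over the partition,
P(T) = P(T|1)·P(1) + P(T|2)·P(2) + P(T|3)·P(3) + P(T|4)·P(4) + P(T|5)·P(5) + P(T|6)·P(6)
      = 0.3462·0.08 + 0.1668·0.28 + 0.2521·0.05 + 0.1545·0.38 + 0.2172·0.09 + 0.0942·0.12
      = 0.027696 + 0.046704 + 0.012605 + 0.05871 + 0.019548 + 0.011304 = 0.176567

0.1766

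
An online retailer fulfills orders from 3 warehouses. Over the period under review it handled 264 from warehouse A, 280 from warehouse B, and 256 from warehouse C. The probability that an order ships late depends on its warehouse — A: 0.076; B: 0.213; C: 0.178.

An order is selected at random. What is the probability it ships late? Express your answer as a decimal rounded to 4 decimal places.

Total: 264 + 280 + 256 = 800.
P(A) = 264/800 = 0.33. P(B) = 280/800 = 0.35. P(C) = 256/800 = 0.32.
Summing over the partition,
P(L) = P(L|A)·P(A) + P(L|B)·P(B) + P(L|C)·P(C)
      = 0.076·0.33 + 0.213·0.35 + 0.178·0.32
      = 0.02508 + 0.07455 + 0.05696 = 0.15659

P(L) ≈ 0.1566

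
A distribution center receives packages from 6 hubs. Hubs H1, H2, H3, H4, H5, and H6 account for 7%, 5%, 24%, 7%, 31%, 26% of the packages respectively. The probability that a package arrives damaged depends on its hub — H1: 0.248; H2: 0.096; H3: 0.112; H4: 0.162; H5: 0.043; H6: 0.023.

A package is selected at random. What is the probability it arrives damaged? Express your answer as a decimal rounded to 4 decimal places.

P(D) ≈ 0.0797

P(D) = P(D|H1)·P(H1) + P(D|H2)·P(H2) + P(D|H3)·P(H3) + P(D|H4)·P(H4) + P(D|H5)·P(H5) + P(D|H6)·P(H6)
      = 0.248·0.07 + 0.096·0.05 + 0.112·0.24 + 0.162·0.07 + 0.043·0.31 + 0.023·0.26
      = 0.01736 + 0.0048 + 0.02688 + 0.01134 + 0.01333 + 0.00598 = 0.07969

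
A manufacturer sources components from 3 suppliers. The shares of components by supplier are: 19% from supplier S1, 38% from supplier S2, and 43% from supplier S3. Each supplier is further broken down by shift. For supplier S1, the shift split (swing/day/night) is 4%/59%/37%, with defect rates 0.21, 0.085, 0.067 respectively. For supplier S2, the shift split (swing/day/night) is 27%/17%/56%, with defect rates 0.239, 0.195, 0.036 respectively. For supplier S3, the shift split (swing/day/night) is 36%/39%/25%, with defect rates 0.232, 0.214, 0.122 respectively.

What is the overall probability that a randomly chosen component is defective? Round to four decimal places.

P(D|S1) = 0.04·0.21 + 0.59·0.085 + 0.37·0.067 = 0.0084 + 0.05015 + 0.02479 = 0.08334
P(D|S2) = 0.27·0.239 + 0.17·0.195 + 0.56·0.036 = 0.06453 + 0.03315 + 0.02016 = 0.11784
P(D|S3) = 0.36·0.232 + 0.39·0.214 + 0.25·0.122 = 0.08352 + 0.08346 + 0.0305 = 0.19748
By total probability over the outer partition,
P(D) = 0.19·0.08334 + 0.38·0.11784 + 0.43·0.19748
      = 0.0158346 + 0.0447792 + 0.0849164 = 0.1455302

P(D) ≈ 0.1455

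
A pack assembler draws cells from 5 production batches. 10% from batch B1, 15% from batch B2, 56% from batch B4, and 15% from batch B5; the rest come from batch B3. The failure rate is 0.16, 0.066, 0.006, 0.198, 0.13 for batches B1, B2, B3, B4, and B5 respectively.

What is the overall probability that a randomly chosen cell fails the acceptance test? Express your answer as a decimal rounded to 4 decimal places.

P(B3) = 1 − (0.1 + 0.15 + 0.56 + 0.15) = 0.04.
P(F) = P(F|B1)·P(B1) + P(F|B2)·P(B2) + P(F|B3)·P(B3) + P(F|B4)·P(B4) + P(F|B5)·P(B5)
      = 0.16·0.1 + 0.066·0.15 + 0.006·0.04 + 0.198·0.56 + 0.13·0.15
      = 0.016 + 0.0099 + 0.00024 + 0.11088 + 0.0195 = 0.15652

P(F) ≈ 0.1565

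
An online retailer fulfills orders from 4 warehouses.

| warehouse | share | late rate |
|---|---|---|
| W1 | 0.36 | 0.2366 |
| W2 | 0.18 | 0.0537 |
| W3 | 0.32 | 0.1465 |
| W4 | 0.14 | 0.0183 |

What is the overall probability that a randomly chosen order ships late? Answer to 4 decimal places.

0.1443

P(L) = P(L|W1)·P(W1) + P(L|W2)·P(W2) + P(L|W3)·P(W3) + P(L|W4)·P(W4)
      = 0.2366·0.36 + 0.0537·0.18 + 0.1465·0.32 + 0.0183·0.14
      = 0.085176 + 0.009666 + 0.04688 + 0.002562 = 0.144284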